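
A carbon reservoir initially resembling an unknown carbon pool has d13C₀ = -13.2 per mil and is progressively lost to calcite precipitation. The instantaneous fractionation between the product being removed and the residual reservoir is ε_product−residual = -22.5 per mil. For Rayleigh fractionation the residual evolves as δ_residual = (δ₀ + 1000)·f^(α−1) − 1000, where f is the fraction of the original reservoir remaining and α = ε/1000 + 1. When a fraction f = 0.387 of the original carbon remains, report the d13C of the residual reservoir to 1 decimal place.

Rayleigh residual: δ_res = (δ₀ + 1000)·f^(α−1) − 1000
α = ε/1000 + 1 = 0.97750, so α − 1 = -0.02250
f^(α−1) = 0.387^(-0.02250) = 1.021590
δ_res = (-13.2 + 1000) × 1.021590 − 1000 = 1008.105 − 1000 = 8.10 per mil

8.1 per mil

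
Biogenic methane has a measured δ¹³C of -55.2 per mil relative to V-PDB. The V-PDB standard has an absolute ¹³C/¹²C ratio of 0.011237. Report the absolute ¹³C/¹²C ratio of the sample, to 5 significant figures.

0.010617

R_sample = R_standard × (δ¹³C/1000 + 1)
R_sample = 0.011237 × (-55.2/1000 + 1) = 0.011237 × 0.944800
R_sample = 0.0106167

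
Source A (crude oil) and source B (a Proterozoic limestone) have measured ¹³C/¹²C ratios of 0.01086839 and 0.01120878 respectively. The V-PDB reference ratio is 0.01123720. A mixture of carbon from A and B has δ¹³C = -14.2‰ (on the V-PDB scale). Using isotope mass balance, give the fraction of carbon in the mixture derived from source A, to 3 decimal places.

δ_A = (0.01086839/0.01123720 − 1)×1000 = (0.967180 − 1)×1000 = -32.820‰
δ_B = (0.01120878/0.01123720 − 1)×1000 = (0.997471 − 1)×1000 = -2.529‰
f_A = (δ_mix − δ_B)/(δ_A − δ_B) = (-14.2 − (-2.529))/(-32.820 − (-2.529))
f_A = -11.671 / -30.291 = 0.3853

0.385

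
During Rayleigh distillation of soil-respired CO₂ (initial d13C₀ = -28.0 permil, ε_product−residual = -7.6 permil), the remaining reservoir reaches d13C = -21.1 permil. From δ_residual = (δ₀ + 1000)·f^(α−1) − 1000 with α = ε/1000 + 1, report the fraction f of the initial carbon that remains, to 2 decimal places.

α − 1 = ε/1000 = -0.0076
(δ_res + 1000)/(δ₀ + 1000) = (-21.1 + 1000)/(-28.0 + 1000) = 978.9/972.0 = 1.007099
f = 1.007099^(1/-0.0076) = exp(ln(1.007099)/-0.0076) = exp(0.00707/-0.0076)
f = exp(-0.9307) = 0.3943

0.39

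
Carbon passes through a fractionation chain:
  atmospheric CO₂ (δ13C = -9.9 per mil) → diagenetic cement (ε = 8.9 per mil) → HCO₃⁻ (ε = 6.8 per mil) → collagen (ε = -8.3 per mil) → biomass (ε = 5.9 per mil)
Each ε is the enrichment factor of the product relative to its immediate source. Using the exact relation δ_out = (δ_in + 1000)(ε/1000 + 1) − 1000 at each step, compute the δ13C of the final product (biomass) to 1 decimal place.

step 1: δ = (-9.90 + 1000)·(8.9/1000 + 1) − 1000 = -1.09 per mil
step 2: δ = (-1.09 + 1000)·(6.8/1000 + 1) − 1000 = 5.70 per mil
step 3: δ = (5.70 + 1000)·(-8.3/1000 + 1) − 1000 = -2.64 per mil
step 4: δ = (-2.64 + 1000)·(5.9/1000 + 1) − 1000 = 3.24 per mil

3.2 per mil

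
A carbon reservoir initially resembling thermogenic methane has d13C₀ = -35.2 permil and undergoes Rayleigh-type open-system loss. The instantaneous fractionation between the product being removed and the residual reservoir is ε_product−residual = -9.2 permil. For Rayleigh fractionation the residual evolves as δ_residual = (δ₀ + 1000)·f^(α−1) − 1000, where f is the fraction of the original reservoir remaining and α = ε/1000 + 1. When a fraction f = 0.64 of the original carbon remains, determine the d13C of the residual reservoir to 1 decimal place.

-31.2 permil

Rayleigh residual: δ_res = (δ₀ + 1000)·f^(α−1) − 1000
α = ε/1000 + 1 = 0.99080, so α − 1 = -0.00920
f^(α−1) = 0.64^(-0.00920) = 1.004114
δ_res = (-35.2 + 1000) × 1.004114 − 1000 = 968.769 − 1000 = -31.23 permil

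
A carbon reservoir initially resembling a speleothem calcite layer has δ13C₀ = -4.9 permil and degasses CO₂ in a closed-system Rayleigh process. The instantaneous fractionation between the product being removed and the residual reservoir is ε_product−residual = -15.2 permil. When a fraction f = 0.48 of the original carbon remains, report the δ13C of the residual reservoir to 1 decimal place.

6.3 permil

Rayleigh residual: δ_res = (δ₀ + 1000)·f^(α−1) − 1000
α = ε/1000 + 1 = 0.98480, so α − 1 = -0.01520
f^(α−1) = 0.48^(-0.01520) = 1.011219
δ_res = (-4.9 + 1000) × 1.011219 − 1000 = 1006.264 − 1000 = 6.26 permil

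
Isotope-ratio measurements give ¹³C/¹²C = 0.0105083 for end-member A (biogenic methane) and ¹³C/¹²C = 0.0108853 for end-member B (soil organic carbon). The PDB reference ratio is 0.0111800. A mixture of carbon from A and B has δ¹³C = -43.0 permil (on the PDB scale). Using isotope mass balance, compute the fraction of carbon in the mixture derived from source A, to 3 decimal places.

δ_A = (0.0105083/0.0111800 − 1)×1000 = (0.939919 − 1)×1000 = -60.081 permil
δ_B = (0.0108853/0.0111800 − 1)×1000 = (0.973640 − 1)×1000 = -26.360 permil
f_A = (δ_mix − δ_B)/(δ_A − δ_B) = (-43.0 − (-26.360))/(-60.081 − (-26.360))
f_A = -16.640 / -33.721 = 0.4935

0.493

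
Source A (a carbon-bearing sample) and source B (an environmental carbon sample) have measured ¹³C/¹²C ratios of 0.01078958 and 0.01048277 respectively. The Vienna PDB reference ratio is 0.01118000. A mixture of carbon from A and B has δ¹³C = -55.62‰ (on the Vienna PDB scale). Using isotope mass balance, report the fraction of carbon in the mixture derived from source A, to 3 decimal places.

0.246

δ_A = (0.01078958/0.01118000 − 1)×1000 = (0.965079 − 1)×1000 = -34.921‰
δ_B = (0.01048277/0.01118000 − 1)×1000 = (0.937636 − 1)×1000 = -62.364‰
f_A = (δ_mix − δ_B)/(δ_A − δ_B) = (-55.62 − (-62.364))/(-34.921 − (-62.364))
f_A = 6.744 / 27.443 = 0.2457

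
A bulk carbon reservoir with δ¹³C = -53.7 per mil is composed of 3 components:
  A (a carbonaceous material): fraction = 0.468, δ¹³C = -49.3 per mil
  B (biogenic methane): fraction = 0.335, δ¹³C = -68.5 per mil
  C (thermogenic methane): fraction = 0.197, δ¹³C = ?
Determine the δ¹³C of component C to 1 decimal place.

-39.0 per mil

Isotope mass balance: δ_bulk = Σ fᵢ·δᵢ.
-53.7 = 0.468×(-49.3) + 0.335×(-68.5) + 0.197×δ_C
0.197·δ_C = -53.7 − (-46.020) = -7.680
δ_C = -7.680 / 0.197 = -38.99 per mil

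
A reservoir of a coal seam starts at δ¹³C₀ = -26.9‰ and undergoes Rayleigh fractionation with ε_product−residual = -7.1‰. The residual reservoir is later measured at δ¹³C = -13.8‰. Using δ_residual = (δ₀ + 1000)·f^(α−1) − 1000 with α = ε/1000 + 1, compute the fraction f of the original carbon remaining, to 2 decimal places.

α − 1 = ε/1000 = -0.0071
(δ_res + 1000)/(δ₀ + 1000) = (-13.8 + 1000)/(-26.9 + 1000) = 986.2/973.1 = 1.013462
f = 1.013462^(1/-0.0071) = exp(ln(1.013462)/-0.0071) = exp(0.01337/-0.0071)
f = exp(-1.8834) = 0.1521

0.15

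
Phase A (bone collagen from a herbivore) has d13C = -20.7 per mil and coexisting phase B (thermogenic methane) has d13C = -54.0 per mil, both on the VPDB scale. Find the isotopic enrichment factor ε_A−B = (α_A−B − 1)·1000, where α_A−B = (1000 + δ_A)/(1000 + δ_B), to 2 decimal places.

35.20 per mil

α_A−B = (1000 + -20.7) / (1000 + -54.0) = 979.3 / 946.0 = 1.035201
ε_A−B = (1.035201 − 1) × 1000 = 35.201 per mil
(The approximation ε ≈ δ_A − δ_B would give 33.3 per mil.)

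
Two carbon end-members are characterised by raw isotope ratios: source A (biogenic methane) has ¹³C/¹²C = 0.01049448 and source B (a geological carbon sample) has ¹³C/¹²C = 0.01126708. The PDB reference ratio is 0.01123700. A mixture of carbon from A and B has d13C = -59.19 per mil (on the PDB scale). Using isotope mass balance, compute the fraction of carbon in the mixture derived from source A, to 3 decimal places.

0.900

δ_A = (0.01049448/0.01123700 − 1)×1000 = (0.933922 − 1)×1000 = -66.078 per mil
δ_B = (0.01126708/0.01123700 − 1)×1000 = (1.002677 − 1)×1000 = 2.677 per mil
f_A = (δ_mix − δ_B)/(δ_A − δ_B) = (-59.19 − (2.677))/(-66.078 − (2.677))
f_A = -61.867 / -68.755 = 0.8998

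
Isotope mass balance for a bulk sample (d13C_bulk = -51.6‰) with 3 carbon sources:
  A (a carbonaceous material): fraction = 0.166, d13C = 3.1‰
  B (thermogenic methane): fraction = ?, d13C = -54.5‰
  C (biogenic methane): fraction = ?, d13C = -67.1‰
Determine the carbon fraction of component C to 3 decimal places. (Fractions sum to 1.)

0.529

Let f_C and f_B be the unknown fractions; fractions sum to 1 so f_C + f_B = 0.834.
Mass balance: Σ fᵢ·δᵢ = δ_bulk ⇒ f_C·(-67.1) + f_B·(-54.5) = -51.6 − (0.515) = -52.115
Substitute f_B = 0.834 − f_C:
f_C·(-67.1 − -54.5) = -52.115 − 0.834×(-54.5) = -6.662
f_C = -6.662 / -12.6 = 0.5287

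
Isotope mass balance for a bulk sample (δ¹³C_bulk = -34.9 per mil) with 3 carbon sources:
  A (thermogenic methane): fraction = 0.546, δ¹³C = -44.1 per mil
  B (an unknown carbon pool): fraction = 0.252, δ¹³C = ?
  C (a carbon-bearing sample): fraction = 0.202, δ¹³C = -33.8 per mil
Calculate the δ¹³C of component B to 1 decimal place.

Isotope mass balance: δ_bulk = Σ fᵢ·δᵢ.
-34.9 = 0.546×(-44.1) + 0.252×δ_B + 0.202×(-33.8)
0.252·δ_B = -34.9 − (-30.906) = -3.994
δ_B = -3.994 / 0.252 = -15.85 per mil

-15.8 per mil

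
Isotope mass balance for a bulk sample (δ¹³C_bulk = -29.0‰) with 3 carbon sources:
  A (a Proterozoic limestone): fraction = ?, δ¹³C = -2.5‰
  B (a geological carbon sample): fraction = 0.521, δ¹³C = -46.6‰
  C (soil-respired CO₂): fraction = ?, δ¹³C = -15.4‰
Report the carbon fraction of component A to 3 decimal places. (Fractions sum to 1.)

Let f_A and f_C be the unknown fractions; fractions sum to 1 so f_A + f_C = 0.479.
Mass balance: Σ fᵢ·δᵢ = δ_bulk ⇒ f_A·(-2.5) + f_C·(-15.4) = -29.0 − (-24.279) = -4.721
Substitute f_C = 0.479 − f_A:
f_A·(-2.5 − -15.4) = -4.721 − 0.479×(-15.4) = 2.655
f_A = 2.655 / 12.9 = 0.2058

0.206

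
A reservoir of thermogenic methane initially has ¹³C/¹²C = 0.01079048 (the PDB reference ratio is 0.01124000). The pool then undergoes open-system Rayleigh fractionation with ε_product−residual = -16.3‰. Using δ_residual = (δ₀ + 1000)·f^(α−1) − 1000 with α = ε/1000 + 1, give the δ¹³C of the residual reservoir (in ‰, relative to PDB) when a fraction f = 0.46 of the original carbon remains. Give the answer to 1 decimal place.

-27.8‰

δ₀ = (0.01079048/0.01124000 − 1)×1000 = (0.960007 − 1)×1000 = -39.993‰
α − 1 = ε/1000 = -0.0163
f^(α−1) = 0.46^(-0.0163) = 1.012738
δ_res = (-39.993 + 1000) × 1.012738 − 1000 = 972.236 − 1000 = -27.76‰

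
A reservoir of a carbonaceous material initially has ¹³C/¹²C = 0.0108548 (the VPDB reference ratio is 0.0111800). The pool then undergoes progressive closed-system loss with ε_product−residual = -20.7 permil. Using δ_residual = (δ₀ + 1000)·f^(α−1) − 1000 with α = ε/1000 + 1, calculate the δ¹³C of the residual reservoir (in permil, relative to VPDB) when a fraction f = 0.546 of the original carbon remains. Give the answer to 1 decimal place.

δ₀ = (0.0108548/0.0111800 − 1)×1000 = (0.970912 − 1)×1000 = -29.088 permil
α − 1 = ε/1000 = -0.0207
f^(α−1) = 0.546^(-0.0207) = 1.012605
δ_res = (-29.088 + 1000) × 1.012605 − 1000 = 983.151 − 1000 = -16.85 permil

-16.8 permil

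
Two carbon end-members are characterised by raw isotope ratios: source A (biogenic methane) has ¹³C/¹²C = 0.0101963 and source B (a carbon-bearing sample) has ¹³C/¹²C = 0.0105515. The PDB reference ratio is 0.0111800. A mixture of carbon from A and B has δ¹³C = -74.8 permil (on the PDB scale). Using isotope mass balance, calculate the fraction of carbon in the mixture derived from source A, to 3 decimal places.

δ_A = (0.0101963/0.0111800 − 1)×1000 = (0.912013 − 1)×1000 = -87.987 permil
δ_B = (0.0105515/0.0111800 − 1)×1000 = (0.943784 − 1)×1000 = -56.216 permil
f_A = (δ_mix − δ_B)/(δ_A − δ_B) = (-74.8 − (-56.216))/(-87.987 − (-56.216))
f_A = -18.584 / -31.771 = 0.5849

0.585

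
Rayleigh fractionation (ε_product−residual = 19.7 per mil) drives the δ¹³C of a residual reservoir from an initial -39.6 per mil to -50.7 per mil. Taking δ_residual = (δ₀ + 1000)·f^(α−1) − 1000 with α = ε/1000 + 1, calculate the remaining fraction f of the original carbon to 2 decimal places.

α − 1 = ε/1000 = 0.0197
(δ_res + 1000)/(δ₀ + 1000) = (-50.7 + 1000)/(-39.6 + 1000) = 949.3/960.4 = 0.988442
f = 0.988442^(1/0.0197) = exp(ln(0.988442)/0.0197) = exp(-0.01162/0.0197)
f = exp(-0.5901) = 0.5543

0.55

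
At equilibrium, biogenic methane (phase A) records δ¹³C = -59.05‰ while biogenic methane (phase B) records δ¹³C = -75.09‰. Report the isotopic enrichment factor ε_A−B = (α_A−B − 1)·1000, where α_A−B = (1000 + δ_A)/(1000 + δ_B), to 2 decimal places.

α_A−B = (1000 + -59.05) / (1000 + -75.09) = 940.95 / 924.91 = 1.017342
ε_A−B = (1.017342 − 1) × 1000 = 17.342‰
(The approximation ε ≈ δ_A − δ_B would give 16.04‰.)

17.34‰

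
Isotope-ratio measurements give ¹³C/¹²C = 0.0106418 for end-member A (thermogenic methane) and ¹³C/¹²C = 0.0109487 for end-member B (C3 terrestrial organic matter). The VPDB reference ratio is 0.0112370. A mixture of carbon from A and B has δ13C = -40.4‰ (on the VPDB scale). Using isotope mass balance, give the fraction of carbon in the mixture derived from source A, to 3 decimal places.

0.540

δ_A = (0.0106418/0.0112370 − 1)×1000 = (0.947032 − 1)×1000 = -52.968‰
δ_B = (0.0109487/0.0112370 − 1)×1000 = (0.974344 − 1)×1000 = -25.656‰
f_A = (δ_mix − δ_B)/(δ_A − δ_B) = (-40.4 − (-25.656))/(-52.968 − (-25.656))
f_A = -14.744 / -27.312 = 0.5398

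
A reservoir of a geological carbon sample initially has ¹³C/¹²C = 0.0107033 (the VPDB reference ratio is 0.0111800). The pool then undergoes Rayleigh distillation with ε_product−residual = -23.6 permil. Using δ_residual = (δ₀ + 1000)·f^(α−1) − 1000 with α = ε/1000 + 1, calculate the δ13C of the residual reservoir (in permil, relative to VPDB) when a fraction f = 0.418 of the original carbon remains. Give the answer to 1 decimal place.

-22.7 permil

δ₀ = (0.0107033/0.0111800 − 1)×1000 = (0.957361 − 1)×1000 = -42.639 permil
α − 1 = ε/1000 = -0.0236
f^(α−1) = 0.418^(-0.0236) = 1.020799
δ_res = (-42.639 + 1000) × 1.020799 − 1000 = 977.274 − 1000 = -22.73 permil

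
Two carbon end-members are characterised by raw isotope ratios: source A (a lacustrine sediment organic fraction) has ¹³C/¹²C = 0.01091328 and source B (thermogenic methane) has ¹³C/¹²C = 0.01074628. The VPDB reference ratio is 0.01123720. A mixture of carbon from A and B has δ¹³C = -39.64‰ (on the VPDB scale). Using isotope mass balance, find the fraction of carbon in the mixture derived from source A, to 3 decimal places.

δ_A = (0.01091328/0.01123720 − 1)×1000 = (0.971174 − 1)×1000 = -28.826‰
δ_B = (0.01074628/0.01123720 − 1)×1000 = (0.956313 − 1)×1000 = -43.687‰
f_A = (δ_mix − δ_B)/(δ_A − δ_B) = (-39.64 − (-43.687))/(-28.826 − (-43.687))
f_A = 4.047 / 14.861 = 0.2723

0.272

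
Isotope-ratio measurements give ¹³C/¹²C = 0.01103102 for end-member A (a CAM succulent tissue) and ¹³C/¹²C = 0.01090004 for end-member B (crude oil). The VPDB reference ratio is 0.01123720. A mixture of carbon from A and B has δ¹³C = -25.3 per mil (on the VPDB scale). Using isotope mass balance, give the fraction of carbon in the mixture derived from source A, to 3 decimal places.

0.404

δ_A = (0.01103102/0.01123720 − 1)×1000 = (0.981652 − 1)×1000 = -18.348 per mil
δ_B = (0.01090004/0.01123720 − 1)×1000 = (0.969996 − 1)×1000 = -30.004 per mil
f_A = (δ_mix − δ_B)/(δ_A − δ_B) = (-25.3 − (-30.004))/(-18.348 − (-30.004))
f_A = 4.704 / 11.656 = 0.4036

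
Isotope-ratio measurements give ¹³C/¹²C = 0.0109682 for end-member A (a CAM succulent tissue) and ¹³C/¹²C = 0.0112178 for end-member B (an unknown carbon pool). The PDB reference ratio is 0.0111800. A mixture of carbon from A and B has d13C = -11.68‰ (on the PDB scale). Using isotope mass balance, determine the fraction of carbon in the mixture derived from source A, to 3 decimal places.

δ_A = (0.0109682/0.0111800 − 1)×1000 = (0.981055 − 1)×1000 = -18.945‰
δ_B = (0.0112178/0.0111800 − 1)×1000 = (1.003381 − 1)×1000 = 3.381‰
f_A = (δ_mix − δ_B)/(δ_A − δ_B) = (-11.68 − (3.381))/(-18.945 − (3.381))
f_A = -15.061 / -22.326 = 0.6746

0.675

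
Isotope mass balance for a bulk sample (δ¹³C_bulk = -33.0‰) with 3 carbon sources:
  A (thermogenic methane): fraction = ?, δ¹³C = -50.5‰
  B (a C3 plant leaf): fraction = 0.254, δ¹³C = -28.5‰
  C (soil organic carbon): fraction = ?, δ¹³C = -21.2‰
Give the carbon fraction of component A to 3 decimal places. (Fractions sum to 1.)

Let f_A and f_C be the unknown fractions; fractions sum to 1 so f_A + f_C = 0.746.
Mass balance: Σ fᵢ·δᵢ = δ_bulk ⇒ f_A·(-50.5) + f_C·(-21.2) = -33.0 − (-7.239) = -25.761
Substitute f_C = 0.746 − f_A:
f_A·(-50.5 − -21.2) = -25.761 − 0.746×(-21.2) = -9.946
f_A = -9.946 / -29.3 = 0.3394

0.339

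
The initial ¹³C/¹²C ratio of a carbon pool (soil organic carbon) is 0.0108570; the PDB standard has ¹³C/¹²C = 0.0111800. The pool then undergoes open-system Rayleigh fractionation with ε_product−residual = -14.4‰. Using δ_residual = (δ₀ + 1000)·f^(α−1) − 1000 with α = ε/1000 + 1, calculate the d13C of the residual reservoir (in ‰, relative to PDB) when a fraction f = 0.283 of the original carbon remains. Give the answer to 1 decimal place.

-11.1‰

δ₀ = (0.0108570/0.0111800 − 1)×1000 = (0.971109 − 1)×1000 = -28.891‰
α − 1 = ε/1000 = -0.0144
f^(α−1) = 0.283^(-0.0144) = 1.018343
δ_res = (-28.891 + 1000) × 1.018343 − 1000 = 988.923 − 1000 = -11.08‰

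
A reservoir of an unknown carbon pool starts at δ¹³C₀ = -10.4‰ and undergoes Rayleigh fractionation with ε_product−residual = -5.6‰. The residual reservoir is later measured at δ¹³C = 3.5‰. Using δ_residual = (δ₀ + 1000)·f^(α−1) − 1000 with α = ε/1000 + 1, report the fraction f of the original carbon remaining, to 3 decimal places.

α − 1 = ε/1000 = -0.0056
(δ_res + 1000)/(δ₀ + 1000) = (3.5 + 1000)/(-10.4 + 1000) = 1003.5/989.6 = 1.014046
f = 1.014046^(1/-0.0056) = exp(ln(1.014046)/-0.0056) = exp(0.01395/-0.0056)
f = exp(-2.4908) = 0.0828

0.083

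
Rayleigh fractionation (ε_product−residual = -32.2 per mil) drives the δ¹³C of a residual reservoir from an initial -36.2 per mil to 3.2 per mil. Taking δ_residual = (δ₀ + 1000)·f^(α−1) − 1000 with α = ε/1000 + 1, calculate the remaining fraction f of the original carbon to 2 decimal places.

α − 1 = ε/1000 = -0.0322
(δ_res + 1000)/(δ₀ + 1000) = (3.2 + 1000)/(-36.2 + 1000) = 1003.2/963.8 = 1.040880
f = 1.040880^(1/-0.0322) = exp(ln(1.040880)/-0.0322) = exp(0.04007/-0.0322)
f = exp(-1.2443) = 0.2881

0.29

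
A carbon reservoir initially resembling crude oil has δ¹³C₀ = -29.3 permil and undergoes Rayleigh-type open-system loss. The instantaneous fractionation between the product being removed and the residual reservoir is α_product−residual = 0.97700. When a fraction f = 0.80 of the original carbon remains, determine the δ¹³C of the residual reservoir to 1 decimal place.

-24.3 permil

Rayleigh residual: δ_res = (δ₀ + 1000)·f^(α−1) − 1000
α − 1 = -0.02300
f^(α−1) = 0.80^(-0.02300) = 1.005145
δ_res = (-29.3 + 1000) × 1.005145 − 1000 = 975.695 − 1000 = -24.31 permil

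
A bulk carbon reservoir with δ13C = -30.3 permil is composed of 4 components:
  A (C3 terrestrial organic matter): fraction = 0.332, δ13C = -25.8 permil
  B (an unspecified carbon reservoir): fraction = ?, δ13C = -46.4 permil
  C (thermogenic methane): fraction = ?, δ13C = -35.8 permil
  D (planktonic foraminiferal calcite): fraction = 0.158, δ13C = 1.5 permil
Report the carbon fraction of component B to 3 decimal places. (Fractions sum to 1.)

0.350

Let f_B and f_C be the unknown fractions; fractions sum to 1 so f_B + f_C = 0.510.
Mass balance: Σ fᵢ·δᵢ = δ_bulk ⇒ f_B·(-46.4) + f_C·(-35.8) = -30.3 − (-8.329) = -21.971
Substitute f_C = 0.510 − f_B:
f_B·(-46.4 − -35.8) = -21.971 − 0.510×(-35.8) = -3.713
f_B = -3.713 / -10.6 = 0.3503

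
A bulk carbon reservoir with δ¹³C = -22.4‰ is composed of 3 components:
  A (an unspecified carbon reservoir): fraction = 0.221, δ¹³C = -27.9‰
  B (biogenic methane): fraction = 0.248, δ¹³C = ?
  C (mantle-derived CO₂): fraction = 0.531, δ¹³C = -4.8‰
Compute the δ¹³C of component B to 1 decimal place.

Isotope mass balance: δ_bulk = Σ fᵢ·δᵢ.
-22.4 = 0.221×(-27.9) + 0.248×δ_B + 0.531×(-4.8)
0.248·δ_B = -22.4 − (-8.715) = -13.685
δ_B = -13.685 / 0.248 = -55.18‰

-55.2‰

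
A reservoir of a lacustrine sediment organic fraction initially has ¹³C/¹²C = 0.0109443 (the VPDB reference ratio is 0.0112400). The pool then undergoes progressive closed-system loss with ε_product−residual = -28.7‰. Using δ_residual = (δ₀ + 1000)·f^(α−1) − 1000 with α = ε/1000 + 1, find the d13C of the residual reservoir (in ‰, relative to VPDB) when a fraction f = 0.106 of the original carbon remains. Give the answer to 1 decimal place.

38.5‰

δ₀ = (0.0109443/0.0112400 − 1)×1000 = (0.973692 − 1)×1000 = -26.308‰
α − 1 = ε/1000 = -0.0287
f^(α−1) = 0.106^(-0.0287) = 1.066532
δ_res = (-26.308 + 1000) × 1.066532 − 1000 = 1038.473 − 1000 = 38.47‰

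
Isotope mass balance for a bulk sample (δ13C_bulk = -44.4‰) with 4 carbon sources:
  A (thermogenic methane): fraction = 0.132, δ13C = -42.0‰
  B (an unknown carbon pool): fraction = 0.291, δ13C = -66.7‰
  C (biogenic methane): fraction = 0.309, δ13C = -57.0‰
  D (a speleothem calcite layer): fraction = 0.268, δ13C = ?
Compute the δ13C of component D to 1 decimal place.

Isotope mass balance: δ_bulk = Σ fᵢ·δᵢ.
-44.4 = 0.132×(-42.0) + 0.291×(-66.7) + 0.309×(-57.0) + 0.268×δ_D
0.268·δ_D = -44.4 − (-42.567) = -1.833
δ_D = -1.833 / 0.268 = -6.84‰

-6.8‰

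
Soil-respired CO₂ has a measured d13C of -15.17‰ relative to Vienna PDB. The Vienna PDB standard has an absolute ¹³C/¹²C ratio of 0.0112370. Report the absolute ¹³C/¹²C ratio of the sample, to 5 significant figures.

R_sample = R_standard × (d13C/1000 + 1)
R_sample = 0.0112370 × (-15.17/1000 + 1) = 0.0112370 × 0.984830
R_sample = 0.0110665

0.011067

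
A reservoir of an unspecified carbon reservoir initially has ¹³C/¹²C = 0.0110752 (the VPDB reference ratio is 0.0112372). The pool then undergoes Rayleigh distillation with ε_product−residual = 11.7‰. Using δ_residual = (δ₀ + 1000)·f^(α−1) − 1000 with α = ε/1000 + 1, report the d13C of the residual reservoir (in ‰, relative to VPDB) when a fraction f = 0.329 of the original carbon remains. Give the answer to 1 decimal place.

δ₀ = (0.0110752/0.0112372 − 1)×1000 = (0.985584 − 1)×1000 = -14.416‰
α − 1 = ε/1000 = 0.0117
f^(α−1) = 0.329^(0.0117) = 0.987077
δ_res = (-14.416 + 1000) × 0.987077 − 1000 = 972.847 − 1000 = -27.15‰

-27.2‰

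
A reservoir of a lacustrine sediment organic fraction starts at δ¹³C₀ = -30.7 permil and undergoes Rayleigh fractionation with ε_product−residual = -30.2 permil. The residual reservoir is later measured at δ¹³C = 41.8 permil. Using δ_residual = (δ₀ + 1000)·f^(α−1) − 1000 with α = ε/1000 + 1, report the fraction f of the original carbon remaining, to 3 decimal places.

0.092

α − 1 = ε/1000 = -0.0302
(δ_res + 1000)/(δ₀ + 1000) = (41.8 + 1000)/(-30.7 + 1000) = 1041.8/969.3 = 1.074796
f = 1.074796^(1/-0.0302) = exp(ln(1.074796)/-0.0302) = exp(0.07213/-0.0302)
f = exp(-2.3884) = 0.0918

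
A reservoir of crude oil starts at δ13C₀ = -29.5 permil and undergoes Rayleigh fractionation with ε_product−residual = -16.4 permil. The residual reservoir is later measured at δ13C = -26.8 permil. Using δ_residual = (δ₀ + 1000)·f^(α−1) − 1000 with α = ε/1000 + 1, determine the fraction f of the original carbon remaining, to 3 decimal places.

0.844

α − 1 = ε/1000 = -0.0164
(δ_res + 1000)/(δ₀ + 1000) = (-26.8 + 1000)/(-29.5 + 1000) = 973.2/970.5 = 1.002782
f = 1.002782^(1/-0.0164) = exp(ln(1.002782)/-0.0164) = exp(0.00278/-0.0164)
f = exp(-0.1694) = 0.8442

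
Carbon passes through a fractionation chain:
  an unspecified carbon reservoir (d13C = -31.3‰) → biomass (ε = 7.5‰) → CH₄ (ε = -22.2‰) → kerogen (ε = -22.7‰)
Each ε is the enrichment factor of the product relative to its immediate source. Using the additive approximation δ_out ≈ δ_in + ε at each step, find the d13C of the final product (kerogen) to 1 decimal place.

-68.7‰

step 1: δ ≈ -31.3 + (7.5) = -23.8‰
step 2: δ ≈ -23.8 + (-22.2) = -46.0‰
step 3: δ ≈ -46.0 + (-22.7) = -68.7‰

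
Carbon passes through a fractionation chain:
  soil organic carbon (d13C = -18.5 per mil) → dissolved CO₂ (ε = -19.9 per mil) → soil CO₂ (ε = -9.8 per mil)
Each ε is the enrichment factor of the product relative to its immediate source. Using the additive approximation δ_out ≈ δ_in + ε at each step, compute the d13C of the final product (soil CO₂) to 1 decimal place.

step 1: δ ≈ -18.5 + (-19.9) = -38.4 per mil
step 2: δ ≈ -38.4 + (-9.8) = -48.2 per mil

-48.2 per mil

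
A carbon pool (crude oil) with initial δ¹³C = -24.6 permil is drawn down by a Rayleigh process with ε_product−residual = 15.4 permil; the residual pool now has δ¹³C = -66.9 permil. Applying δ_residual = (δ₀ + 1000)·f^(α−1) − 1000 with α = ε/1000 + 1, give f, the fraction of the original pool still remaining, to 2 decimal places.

0.06

α − 1 = ε/1000 = 0.0154
(δ_res + 1000)/(δ₀ + 1000) = (-66.9 + 1000)/(-24.6 + 1000) = 933.1/975.4 = 0.956633
f = 0.956633^(1/0.0154) = exp(ln(0.956633)/0.0154) = exp(-0.04434/0.0154)
f = exp(-2.8789) = 0.0562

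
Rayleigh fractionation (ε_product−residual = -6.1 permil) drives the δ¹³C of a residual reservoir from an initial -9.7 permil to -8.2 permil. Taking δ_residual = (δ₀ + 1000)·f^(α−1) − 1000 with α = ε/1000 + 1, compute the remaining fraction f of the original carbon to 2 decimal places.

0.78

α − 1 = ε/1000 = -0.0061
(δ_res + 1000)/(δ₀ + 1000) = (-8.2 + 1000)/(-9.7 + 1000) = 991.8/990.3 = 1.001515
f = 1.001515^(1/-0.0061) = exp(ln(1.001515)/-0.0061) = exp(0.00151/-0.0061)
f = exp(-0.2481) = 0.7803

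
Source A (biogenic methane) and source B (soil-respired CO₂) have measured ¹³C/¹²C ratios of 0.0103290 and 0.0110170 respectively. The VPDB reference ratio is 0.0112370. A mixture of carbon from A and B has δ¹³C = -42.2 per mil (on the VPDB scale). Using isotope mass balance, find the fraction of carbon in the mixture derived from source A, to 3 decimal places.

δ_A = (0.0103290/0.0112370 − 1)×1000 = (0.919196 − 1)×1000 = -80.804 per mil
δ_B = (0.0110170/0.0112370 − 1)×1000 = (0.980422 − 1)×1000 = -19.578 per mil
f_A = (δ_mix − δ_B)/(δ_A − δ_B) = (-42.2 − (-19.578))/(-80.804 − (-19.578))
f_A = -22.622 / -61.226 = 0.3695

0.369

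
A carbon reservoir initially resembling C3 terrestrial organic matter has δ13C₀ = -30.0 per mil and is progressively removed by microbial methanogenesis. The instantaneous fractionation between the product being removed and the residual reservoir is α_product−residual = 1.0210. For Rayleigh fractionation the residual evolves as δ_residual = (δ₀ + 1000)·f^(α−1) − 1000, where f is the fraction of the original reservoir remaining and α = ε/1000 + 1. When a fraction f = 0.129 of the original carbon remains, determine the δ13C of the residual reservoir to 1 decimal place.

-70.8 per mil

Rayleigh residual: δ_res = (δ₀ + 1000)·f^(α−1) − 1000
α − 1 = 0.02100
f^(α−1) = 0.129^(0.02100) = 0.957905
δ_res = (-30.0 + 1000) × 0.957905 − 1000 = 929.168 − 1000 = -70.83 per mil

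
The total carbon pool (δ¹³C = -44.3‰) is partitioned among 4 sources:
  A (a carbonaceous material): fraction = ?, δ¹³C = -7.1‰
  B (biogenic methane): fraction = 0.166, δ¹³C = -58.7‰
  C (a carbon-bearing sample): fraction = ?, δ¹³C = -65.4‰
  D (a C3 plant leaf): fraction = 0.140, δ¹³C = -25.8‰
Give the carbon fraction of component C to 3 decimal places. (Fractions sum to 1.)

0.446

Let f_C and f_A be the unknown fractions; fractions sum to 1 so f_C + f_A = 0.694.
Mass balance: Σ fᵢ·δᵢ = δ_bulk ⇒ f_C·(-65.4) + f_A·(-7.1) = -44.3 − (-13.356) = -30.944
Substitute f_A = 0.694 − f_C:
f_C·(-65.4 − -7.1) = -30.944 − 0.694×(-7.1) = -26.016
f_C = -26.016 / -58.3 = 0.4463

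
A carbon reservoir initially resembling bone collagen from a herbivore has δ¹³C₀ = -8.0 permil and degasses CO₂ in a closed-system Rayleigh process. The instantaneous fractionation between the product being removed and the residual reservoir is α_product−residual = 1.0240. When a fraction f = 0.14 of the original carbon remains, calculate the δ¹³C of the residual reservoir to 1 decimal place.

-53.7 permil

Rayleigh residual: δ_res = (δ₀ + 1000)·f^(α−1) − 1000
α − 1 = 0.02400
f^(α−1) = 0.14^(0.02400) = 0.953909
δ_res = (-8.0 + 1000) × 0.953909 − 1000 = 946.278 − 1000 = -53.72 permil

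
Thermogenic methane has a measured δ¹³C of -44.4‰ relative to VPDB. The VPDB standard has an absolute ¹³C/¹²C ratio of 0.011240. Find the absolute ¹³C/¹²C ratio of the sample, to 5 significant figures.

0.010741

R_sample = R_standard × (δ¹³C/1000 + 1)
R_sample = 0.011240 × (-44.4/1000 + 1) = 0.011240 × 0.955600
R_sample = 0.0107409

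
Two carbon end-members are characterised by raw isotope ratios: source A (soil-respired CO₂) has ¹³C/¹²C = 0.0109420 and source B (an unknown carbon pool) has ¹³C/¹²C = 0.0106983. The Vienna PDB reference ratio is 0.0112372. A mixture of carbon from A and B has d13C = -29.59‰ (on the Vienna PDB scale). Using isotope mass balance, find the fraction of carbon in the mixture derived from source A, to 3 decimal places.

δ_A = (0.0109420/0.0112372 − 1)×1000 = (0.973730 − 1)×1000 = -26.270‰
δ_B = (0.0106983/0.0112372 − 1)×1000 = (0.952043 − 1)×1000 = -47.957‰
f_A = (δ_mix − δ_B)/(δ_A − δ_B) = (-29.59 − (-47.957))/(-26.270 − (-47.957))
f_A = 18.367 / 21.687 = 0.8469

0.847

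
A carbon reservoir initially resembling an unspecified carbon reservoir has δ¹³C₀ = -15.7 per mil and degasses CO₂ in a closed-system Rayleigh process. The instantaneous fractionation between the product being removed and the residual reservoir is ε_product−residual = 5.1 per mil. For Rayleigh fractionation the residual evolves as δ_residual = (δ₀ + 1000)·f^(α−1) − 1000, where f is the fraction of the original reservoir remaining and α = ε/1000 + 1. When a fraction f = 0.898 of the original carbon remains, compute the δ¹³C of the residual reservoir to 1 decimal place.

Rayleigh residual: δ_res = (δ₀ + 1000)·f^(α−1) − 1000
α = ε/1000 + 1 = 1.00510, so α − 1 = 0.00510
f^(α−1) = 0.898^(0.00510) = 0.999451
δ_res = (-15.7 + 1000) × 0.999451 − 1000 = 983.760 − 1000 = -16.24 per mil

-16.2 per mil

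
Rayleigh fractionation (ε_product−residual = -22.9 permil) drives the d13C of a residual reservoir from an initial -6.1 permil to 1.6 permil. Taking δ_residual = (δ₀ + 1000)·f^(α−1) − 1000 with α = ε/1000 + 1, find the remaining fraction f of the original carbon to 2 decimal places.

0.71

α − 1 = ε/1000 = -0.0229
(δ_res + 1000)/(δ₀ + 1000) = (1.6 + 1000)/(-6.1 + 1000) = 1001.6/993.9 = 1.007747
f = 1.007747^(1/-0.0229) = exp(ln(1.007747)/-0.0229) = exp(0.00772/-0.0229)
f = exp(-0.3370) = 0.7139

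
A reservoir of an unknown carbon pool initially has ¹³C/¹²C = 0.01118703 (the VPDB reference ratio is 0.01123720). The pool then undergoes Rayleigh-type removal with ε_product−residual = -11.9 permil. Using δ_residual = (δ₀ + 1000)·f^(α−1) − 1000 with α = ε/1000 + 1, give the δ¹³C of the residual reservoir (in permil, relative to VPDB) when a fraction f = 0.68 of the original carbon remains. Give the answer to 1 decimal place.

δ₀ = (0.01118703/0.01123720 − 1)×1000 = (0.995535 − 1)×1000 = -4.465 permil
α − 1 = ε/1000 = -0.0119
f^(α−1) = 0.68^(-0.0119) = 1.004600
δ_res = (-4.465 + 1000) × 1.004600 − 1000 = 1000.115 − 1000 = 0.11 permil

0.1 permil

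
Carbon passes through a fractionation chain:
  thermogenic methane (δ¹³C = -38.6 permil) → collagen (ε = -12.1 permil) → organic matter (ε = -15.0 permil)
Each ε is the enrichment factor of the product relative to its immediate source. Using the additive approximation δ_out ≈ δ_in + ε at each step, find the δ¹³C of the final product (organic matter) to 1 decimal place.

-65.7 permil

step 1: δ ≈ -38.6 + (-12.1) = -50.7 permil
step 2: δ ≈ -50.7 + (-15.0) = -65.7 permil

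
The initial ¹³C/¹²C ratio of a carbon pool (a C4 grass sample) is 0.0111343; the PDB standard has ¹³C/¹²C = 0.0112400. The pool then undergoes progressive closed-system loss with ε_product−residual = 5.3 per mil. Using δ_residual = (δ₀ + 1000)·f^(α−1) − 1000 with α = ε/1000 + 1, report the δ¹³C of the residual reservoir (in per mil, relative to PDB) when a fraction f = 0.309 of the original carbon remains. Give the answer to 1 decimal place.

-15.6 per mil

δ₀ = (0.0111343/0.0112400 − 1)×1000 = (0.990596 − 1)×1000 = -9.404 per mil
α − 1 = ε/1000 = 0.0053
f^(α−1) = 0.309^(0.0053) = 0.993795
δ_res = (-9.404 + 1000) × 0.993795 − 1000 = 984.449 − 1000 = -15.55 per mil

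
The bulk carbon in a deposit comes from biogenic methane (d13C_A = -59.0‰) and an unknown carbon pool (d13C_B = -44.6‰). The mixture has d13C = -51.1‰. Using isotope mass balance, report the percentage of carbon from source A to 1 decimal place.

δ_mix = f_A·δ_A + (1 − f_A)·δ_B  ⇒  f_A = (δ_mix − δ_B)/(δ_A − δ_B)
f_A = (-51.1 − (-44.6)) / (-59.0 − (-44.6))
f_A = -6.5 / -14.4 = 0.4514

45.1%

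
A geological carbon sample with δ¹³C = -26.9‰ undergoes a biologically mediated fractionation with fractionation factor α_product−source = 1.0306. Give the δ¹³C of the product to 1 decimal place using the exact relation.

δ_product = (δ_source + 1000)·α − 1000
δ_product = (-26.9 + 1000) × 1.0306 − 1000
δ_product = 1002.877 − 1000 = 2.88‰

2.9‰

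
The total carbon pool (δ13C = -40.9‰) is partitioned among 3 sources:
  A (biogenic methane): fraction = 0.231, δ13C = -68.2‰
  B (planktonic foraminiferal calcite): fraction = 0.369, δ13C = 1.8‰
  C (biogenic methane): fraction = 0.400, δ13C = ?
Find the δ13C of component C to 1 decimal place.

-64.5‰

Isotope mass balance: δ_bulk = Σ fᵢ·δᵢ.
-40.9 = 0.231×(-68.2) + 0.369×(1.8) + 0.400×δ_C
0.400·δ_C = -40.9 − (-15.090) = -25.810
δ_C = -25.810 / 0.400 = -64.52‰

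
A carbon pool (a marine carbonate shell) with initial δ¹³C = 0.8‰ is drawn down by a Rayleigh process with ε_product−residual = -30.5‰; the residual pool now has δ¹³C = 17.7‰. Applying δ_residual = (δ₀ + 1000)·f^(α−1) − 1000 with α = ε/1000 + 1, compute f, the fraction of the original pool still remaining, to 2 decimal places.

0.58

α − 1 = ε/1000 = -0.0305
(δ_res + 1000)/(δ₀ + 1000) = (17.7 + 1000)/(0.8 + 1000) = 1017.7/1000.8 = 1.016886
f = 1.016886^(1/-0.0305) = exp(ln(1.016886)/-0.0305) = exp(0.01675/-0.0305)
f = exp(-0.5490) = 0.5775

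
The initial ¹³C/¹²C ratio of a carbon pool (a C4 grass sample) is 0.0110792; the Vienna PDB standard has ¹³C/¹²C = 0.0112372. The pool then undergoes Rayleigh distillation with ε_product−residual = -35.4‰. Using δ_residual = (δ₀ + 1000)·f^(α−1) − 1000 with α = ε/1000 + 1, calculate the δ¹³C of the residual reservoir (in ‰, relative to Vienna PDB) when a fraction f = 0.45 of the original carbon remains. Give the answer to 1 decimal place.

δ₀ = (0.0110792/0.0112372 − 1)×1000 = (0.985940 − 1)×1000 = -14.060‰
α − 1 = ε/1000 = -0.0354
f^(α−1) = 0.45^(-0.0354) = 1.028670
δ_res = (-14.060 + 1000) × 1.028670 − 1000 = 1014.207 − 1000 = 14.21‰

14.2‰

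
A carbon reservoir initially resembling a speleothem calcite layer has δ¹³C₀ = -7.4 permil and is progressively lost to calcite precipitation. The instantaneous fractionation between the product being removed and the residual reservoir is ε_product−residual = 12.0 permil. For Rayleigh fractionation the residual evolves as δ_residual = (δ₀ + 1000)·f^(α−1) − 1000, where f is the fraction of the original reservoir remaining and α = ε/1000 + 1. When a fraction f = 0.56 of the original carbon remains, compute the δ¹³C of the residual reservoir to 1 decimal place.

Rayleigh residual: δ_res = (δ₀ + 1000)·f^(α−1) − 1000
α = ε/1000 + 1 = 1.01200, so α − 1 = 0.01200
f^(α−1) = 0.56^(0.01200) = 0.993066
δ_res = (-7.4 + 1000) × 0.993066 − 1000 = 985.718 − 1000 = -14.28 permil

-14.3 permil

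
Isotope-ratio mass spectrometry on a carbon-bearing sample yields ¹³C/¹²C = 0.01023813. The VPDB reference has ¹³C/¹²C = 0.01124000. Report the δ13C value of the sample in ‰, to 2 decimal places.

-89.13‰

δ13C = (R_sample / R_standard − 1) × 1000
R_sample / R_standard = 0.01023813 / 0.01124000 = 0.910866
δ13C = (0.910866 − 1) × 1000 = -89.134‰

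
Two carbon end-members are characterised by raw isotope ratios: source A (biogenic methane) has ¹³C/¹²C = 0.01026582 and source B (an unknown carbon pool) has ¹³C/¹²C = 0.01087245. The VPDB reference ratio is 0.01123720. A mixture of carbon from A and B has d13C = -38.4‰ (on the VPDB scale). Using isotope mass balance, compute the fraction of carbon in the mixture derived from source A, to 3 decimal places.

0.110

δ_A = (0.01026582/0.01123720 − 1)×1000 = (0.913557 − 1)×1000 = -86.443‰
δ_B = (0.01087245/0.01123720 − 1)×1000 = (0.967541 − 1)×1000 = -32.459‰
f_A = (δ_mix − δ_B)/(δ_A − δ_B) = (-38.4 − (-32.459))/(-86.443 − (-32.459))
f_A = -5.941 / -53.984 = 0.1100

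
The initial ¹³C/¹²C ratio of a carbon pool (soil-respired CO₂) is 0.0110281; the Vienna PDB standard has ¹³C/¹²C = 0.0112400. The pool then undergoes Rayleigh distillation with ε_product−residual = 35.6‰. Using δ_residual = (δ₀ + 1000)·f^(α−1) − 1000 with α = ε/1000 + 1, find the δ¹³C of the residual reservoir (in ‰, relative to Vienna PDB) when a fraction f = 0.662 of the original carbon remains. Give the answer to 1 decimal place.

-33.2‰

δ₀ = (0.0110281/0.0112400 − 1)×1000 = (0.981148 − 1)×1000 = -18.852‰
α − 1 = ε/1000 = 0.0356
f^(α−1) = 0.662^(0.0356) = 0.985423
δ_res = (-18.852 + 1000) × 0.985423 − 1000 = 966.845 − 1000 = -33.15‰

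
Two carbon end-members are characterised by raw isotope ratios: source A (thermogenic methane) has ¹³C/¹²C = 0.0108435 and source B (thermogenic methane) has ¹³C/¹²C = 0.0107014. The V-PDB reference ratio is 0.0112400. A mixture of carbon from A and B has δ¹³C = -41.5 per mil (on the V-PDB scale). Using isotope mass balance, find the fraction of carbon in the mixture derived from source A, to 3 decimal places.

0.508

δ_A = (0.0108435/0.0112400 − 1)×1000 = (0.964724 − 1)×1000 = -35.276 per mil
δ_B = (0.0107014/0.0112400 − 1)×1000 = (0.952082 − 1)×1000 = -47.918 per mil
f_A = (δ_mix − δ_B)/(δ_A − δ_B) = (-41.5 − (-47.918))/(-35.276 − (-47.918))
f_A = 6.418 / 12.642 = 0.5077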